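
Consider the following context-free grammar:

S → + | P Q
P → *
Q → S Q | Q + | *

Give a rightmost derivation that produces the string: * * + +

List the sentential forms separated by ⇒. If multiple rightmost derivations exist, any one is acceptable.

S ⇒ P Q ⇒ P Q + ⇒ P Q + + ⇒ P * + + ⇒ * * + +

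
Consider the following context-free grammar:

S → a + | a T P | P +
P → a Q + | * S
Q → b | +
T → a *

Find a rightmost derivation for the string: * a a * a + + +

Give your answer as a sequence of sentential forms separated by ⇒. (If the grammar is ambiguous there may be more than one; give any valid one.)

S ⇒ P + ⇒ * S + ⇒ * a T P + ⇒ * a T a Q + + ⇒ * a T a + + + ⇒ * a a * a + + +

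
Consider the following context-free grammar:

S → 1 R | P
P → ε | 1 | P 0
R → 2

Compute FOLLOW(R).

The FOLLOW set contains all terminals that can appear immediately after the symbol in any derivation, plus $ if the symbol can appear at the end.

We compute FOLLOW(R) using the standard algorithm.
FOLLOW(S) starts with {$}.
FIRST(P) = {0, 1, ε}
FIRST(R) = {2}
FIRST(S) = {0, 1, ε}
FOLLOW(P) = {$, 0}
FOLLOW(R) = {$}
FOLLOW(S) = {$}
Therefore, FOLLOW(R) = {$}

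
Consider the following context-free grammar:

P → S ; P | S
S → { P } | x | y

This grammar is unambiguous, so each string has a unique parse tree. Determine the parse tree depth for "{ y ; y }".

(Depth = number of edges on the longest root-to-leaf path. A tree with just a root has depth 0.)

5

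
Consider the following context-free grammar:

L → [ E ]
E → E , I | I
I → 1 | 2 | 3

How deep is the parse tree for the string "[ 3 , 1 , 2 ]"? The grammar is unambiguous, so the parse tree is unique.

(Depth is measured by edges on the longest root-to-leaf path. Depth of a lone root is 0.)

5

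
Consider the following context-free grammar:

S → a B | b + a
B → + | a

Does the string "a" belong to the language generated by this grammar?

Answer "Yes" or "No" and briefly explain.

No - no valid derivation exists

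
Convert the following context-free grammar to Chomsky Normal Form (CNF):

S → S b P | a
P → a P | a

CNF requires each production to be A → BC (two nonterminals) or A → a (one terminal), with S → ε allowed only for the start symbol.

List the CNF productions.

TB → b; S → a; TA → a; P → a; S → S X0; X0 → TB P; P → TA P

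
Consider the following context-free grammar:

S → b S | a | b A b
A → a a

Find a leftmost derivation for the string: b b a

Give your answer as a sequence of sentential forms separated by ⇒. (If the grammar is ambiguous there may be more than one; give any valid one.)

S ⇒ b S ⇒ b b S ⇒ b b a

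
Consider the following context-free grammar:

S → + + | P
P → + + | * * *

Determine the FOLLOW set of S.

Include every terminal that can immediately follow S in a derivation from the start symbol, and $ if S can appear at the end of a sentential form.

We compute FOLLOW(S) using the standard algorithm.
FOLLOW(S) starts with {$}.
FIRST(P) = {*, +}
FIRST(S) = {*, +}
FOLLOW(P) = {$}
FOLLOW(S) = {$}
Therefore, FOLLOW(S) = {$}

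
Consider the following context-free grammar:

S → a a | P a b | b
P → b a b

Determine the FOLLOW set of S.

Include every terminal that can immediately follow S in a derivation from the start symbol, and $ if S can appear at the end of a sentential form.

We compute FOLLOW(S) using the standard algorithm.
FOLLOW(S) starts with {$}.
FIRST(P) = {b}
FIRST(S) = {a, b}
FOLLOW(P) = {a}
FOLLOW(S) = {$}
Therefore, FOLLOW(S) = {$}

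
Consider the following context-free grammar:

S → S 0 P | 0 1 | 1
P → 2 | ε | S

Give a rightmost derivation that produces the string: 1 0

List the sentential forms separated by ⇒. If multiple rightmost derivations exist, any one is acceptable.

S ⇒ S 0 P ⇒ S 0 ⇒ 1 0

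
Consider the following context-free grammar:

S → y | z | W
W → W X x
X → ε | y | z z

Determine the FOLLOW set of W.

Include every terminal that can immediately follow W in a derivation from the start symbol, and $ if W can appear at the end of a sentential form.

We compute FOLLOW(W) using the standard algorithm.
FOLLOW(S) starts with {$}.
FIRST(S) = {y, z}
FIRST(W) = {}
FIRST(X) = {y, z, ε}
FOLLOW(S) = {$}
FOLLOW(W) = {$, x, y, z}
FOLLOW(X) = {x}
Therefore, FOLLOW(W) = {$, x, y, z}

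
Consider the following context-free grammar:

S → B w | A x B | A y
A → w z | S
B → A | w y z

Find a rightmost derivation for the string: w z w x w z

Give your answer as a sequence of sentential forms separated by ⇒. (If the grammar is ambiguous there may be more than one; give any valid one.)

S ⇒ A x B ⇒ A x A ⇒ A x w z ⇒ S x w z ⇒ B w x w z ⇒ A w x w z ⇒ w z w x w z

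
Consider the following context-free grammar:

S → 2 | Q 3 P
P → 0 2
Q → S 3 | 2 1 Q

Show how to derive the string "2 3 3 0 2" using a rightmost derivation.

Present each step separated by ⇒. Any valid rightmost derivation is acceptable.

S ⇒ Q 3 P ⇒ Q 3 0 2 ⇒ S 3 3 0 2 ⇒ 2 3 3 0 2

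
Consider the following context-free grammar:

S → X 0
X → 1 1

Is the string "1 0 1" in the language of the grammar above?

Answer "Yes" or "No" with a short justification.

No - no valid derivation exists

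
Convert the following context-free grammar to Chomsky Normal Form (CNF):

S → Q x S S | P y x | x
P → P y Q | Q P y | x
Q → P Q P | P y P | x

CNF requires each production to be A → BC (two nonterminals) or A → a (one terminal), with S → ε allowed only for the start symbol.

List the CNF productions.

TX → x; TY → y; S → x; P → x; Q → x; S → Q X0; X0 → TX X1; X1 → S S; S → P X2; X2 → TY TX; P → P X3; X3 → TY Q; P → Q X4; X4 → P TY; Q → P X5; X5 → Q P; Q → P X6; X6 → TY P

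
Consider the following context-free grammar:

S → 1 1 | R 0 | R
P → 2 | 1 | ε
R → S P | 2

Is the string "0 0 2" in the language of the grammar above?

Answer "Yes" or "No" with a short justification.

No - no valid derivation exists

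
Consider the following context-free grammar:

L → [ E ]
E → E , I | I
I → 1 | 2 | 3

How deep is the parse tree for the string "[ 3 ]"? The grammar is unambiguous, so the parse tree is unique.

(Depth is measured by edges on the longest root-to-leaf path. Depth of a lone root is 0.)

3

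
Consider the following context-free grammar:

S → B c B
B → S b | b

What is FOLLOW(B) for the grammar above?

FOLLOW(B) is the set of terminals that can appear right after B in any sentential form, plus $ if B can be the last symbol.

We compute FOLLOW(B) using the standard algorithm.
FOLLOW(S) starts with {$}.
FIRST(B) = {b}
FIRST(S) = {b}
FOLLOW(B) = {$, b, c}
FOLLOW(S) = {$, b}
Therefore, FOLLOW(B) = {$, b, c}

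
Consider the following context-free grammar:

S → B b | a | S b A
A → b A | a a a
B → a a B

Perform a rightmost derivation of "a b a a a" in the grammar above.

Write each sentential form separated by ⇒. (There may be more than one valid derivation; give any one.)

S ⇒ S b A ⇒ S b a a a ⇒ a b a a a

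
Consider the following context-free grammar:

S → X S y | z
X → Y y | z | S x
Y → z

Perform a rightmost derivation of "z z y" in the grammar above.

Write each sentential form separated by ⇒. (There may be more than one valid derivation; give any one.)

S ⇒ X S y ⇒ X z y ⇒ z z y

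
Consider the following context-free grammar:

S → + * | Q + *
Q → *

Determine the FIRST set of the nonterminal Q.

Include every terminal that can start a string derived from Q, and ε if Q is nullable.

We compute FIRST(Q) using the standard algorithm.
FIRST(Q) = {*}
FIRST(S) = {*, +}
Therefore, FIRST(Q) = {*}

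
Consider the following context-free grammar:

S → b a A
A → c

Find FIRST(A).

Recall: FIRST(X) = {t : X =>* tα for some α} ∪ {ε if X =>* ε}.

We compute FIRST(A) using the standard algorithm.
FIRST(A) = {c}
FIRST(S) = {b}
Therefore, FIRST(A) = {c}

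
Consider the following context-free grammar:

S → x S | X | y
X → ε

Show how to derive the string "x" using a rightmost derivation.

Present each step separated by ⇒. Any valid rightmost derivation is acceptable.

S ⇒ x S ⇒ x X ⇒ x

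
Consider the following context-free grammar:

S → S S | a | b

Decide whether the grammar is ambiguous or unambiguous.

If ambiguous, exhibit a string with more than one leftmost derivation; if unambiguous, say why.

Ambiguous - the string 'a a b b' has two distinct leftmost derivations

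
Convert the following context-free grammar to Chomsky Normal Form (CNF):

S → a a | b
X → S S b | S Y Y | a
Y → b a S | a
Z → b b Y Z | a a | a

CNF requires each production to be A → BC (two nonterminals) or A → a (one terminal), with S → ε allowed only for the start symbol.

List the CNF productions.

TA → a; S → b; TB → b; X → a; Y → a; Z → a; S → TA TA; X → S X0; X0 → S TB; X → S X1; X1 → Y Y; Y → TB X2; X2 → TA S; Z → TB X3; X3 → TB X4; X4 → Y Z; Z → TA TA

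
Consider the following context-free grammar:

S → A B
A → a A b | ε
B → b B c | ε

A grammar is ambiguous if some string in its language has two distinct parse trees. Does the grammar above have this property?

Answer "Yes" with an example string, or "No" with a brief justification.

No - the grammar is unambiguous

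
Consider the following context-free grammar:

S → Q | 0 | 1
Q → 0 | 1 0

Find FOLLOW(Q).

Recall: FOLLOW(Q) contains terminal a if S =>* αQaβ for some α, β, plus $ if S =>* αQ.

We compute FOLLOW(Q) using the standard algorithm.
FOLLOW(S) starts with {$}.
FIRST(Q) = {0, 1}
FIRST(S) = {0, 1}
FOLLOW(Q) = {$}
FOLLOW(S) = {$}
Therefore, FOLLOW(Q) = {$}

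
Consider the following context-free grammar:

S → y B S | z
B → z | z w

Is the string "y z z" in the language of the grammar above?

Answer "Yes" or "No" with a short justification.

Yes - a valid derivation exists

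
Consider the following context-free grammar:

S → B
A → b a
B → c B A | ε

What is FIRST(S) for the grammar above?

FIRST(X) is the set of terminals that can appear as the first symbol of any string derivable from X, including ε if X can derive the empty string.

We compute FIRST(S) using the standard algorithm.
FIRST(A) = {b}
FIRST(B) = {c, ε}
FIRST(S) = {c, ε}
Therefore, FIRST(S) = {c, ε}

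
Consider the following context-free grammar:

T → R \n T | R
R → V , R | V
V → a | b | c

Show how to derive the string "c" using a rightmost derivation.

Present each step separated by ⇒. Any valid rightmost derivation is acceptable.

T ⇒ R ⇒ V ⇒ c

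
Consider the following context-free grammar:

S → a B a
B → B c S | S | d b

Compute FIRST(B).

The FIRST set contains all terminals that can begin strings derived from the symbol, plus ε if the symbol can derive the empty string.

We compute FIRST(B) using the standard algorithm.
FIRST(B) = {a, d}
FIRST(S) = {a}
Therefore, FIRST(B) = {a, d}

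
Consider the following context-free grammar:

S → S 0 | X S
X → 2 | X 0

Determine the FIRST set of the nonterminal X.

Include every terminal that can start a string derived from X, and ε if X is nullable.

We compute FIRST(X) using the standard algorithm.
FIRST(S) = {2}
FIRST(X) = {2}
Therefore, FIRST(X) = {2}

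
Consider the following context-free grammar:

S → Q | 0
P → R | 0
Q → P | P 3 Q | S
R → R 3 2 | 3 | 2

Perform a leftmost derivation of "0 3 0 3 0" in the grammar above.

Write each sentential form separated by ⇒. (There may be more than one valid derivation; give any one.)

S ⇒ Q ⇒ P 3 Q ⇒ 0 3 Q ⇒ 0 3 P 3 Q ⇒ 0 3 0 3 Q ⇒ 0 3 0 3 P ⇒ 0 3 0 3 0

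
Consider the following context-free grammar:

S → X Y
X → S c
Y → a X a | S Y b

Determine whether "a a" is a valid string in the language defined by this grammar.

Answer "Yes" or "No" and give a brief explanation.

No - no valid derivation exists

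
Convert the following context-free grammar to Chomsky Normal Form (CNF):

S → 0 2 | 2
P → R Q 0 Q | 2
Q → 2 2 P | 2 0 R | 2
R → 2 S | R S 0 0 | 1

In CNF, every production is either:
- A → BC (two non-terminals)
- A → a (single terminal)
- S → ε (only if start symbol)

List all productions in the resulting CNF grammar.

T0 → 0; T2 → 2; S → 2; P → 2; Q → 2; R → 1; S → T0 T2; P → R X0; X0 → Q X1; X1 → T0 Q; Q → T2 X2; X2 → T2 P; Q → T2 X3; X3 → T0 R; R → T2 S; R → R X4; X4 → S X5; X5 → T0 T0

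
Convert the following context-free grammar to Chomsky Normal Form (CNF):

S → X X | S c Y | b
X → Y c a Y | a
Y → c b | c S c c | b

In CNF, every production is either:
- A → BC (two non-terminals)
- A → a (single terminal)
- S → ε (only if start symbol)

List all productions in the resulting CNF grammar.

TC → c; S → b; TA → a; X → a; TB → b; Y → b; S → X X; S → S X0; X0 → TC Y; X → Y X1; X1 → TC X2; X2 → TA Y; Y → TC TB; Y → TC X3; X3 → S X4; X4 → TC TC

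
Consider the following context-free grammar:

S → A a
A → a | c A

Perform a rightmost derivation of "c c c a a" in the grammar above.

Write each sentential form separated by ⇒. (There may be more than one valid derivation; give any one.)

S ⇒ A a ⇒ c A a ⇒ c c A a ⇒ c c c A a ⇒ c c c a a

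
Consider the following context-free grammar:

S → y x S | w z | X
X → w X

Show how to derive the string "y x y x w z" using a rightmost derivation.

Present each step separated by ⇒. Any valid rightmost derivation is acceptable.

S ⇒ y x S ⇒ y x y x S ⇒ y x y x w z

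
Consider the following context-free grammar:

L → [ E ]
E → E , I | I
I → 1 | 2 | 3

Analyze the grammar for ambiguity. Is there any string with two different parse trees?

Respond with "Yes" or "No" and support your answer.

No - the grammar is unambiguous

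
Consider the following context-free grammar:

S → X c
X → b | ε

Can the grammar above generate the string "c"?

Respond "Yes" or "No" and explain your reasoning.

Yes - a valid derivation exists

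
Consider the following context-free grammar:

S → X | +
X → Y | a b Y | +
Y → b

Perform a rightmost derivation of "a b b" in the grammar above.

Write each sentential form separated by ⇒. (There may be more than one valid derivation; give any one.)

S ⇒ X ⇒ a b Y ⇒ a b b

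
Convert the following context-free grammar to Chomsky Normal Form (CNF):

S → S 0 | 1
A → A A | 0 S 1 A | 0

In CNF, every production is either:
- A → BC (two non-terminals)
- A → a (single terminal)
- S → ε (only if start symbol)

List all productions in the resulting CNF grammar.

T0 → 0; S → 1; T1 → 1; A → 0; S → S T0; A → A A; A → T0 X0; X0 → S X1; X1 → T1 A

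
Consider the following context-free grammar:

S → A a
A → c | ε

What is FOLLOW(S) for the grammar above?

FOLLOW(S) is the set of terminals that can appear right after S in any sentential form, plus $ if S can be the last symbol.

We compute FOLLOW(S) using the standard algorithm.
FOLLOW(S) starts with {$}.
FIRST(A) = {c, ε}
FIRST(S) = {a, c}
FOLLOW(A) = {a}
FOLLOW(S) = {$}
Therefore, FOLLOW(S) = {$}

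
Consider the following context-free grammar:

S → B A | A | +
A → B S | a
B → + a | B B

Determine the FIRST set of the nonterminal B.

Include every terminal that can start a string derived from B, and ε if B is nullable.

We compute FIRST(B) using the standard algorithm.
FIRST(A) = {+, a}
FIRST(B) = {+}
FIRST(S) = {+, a}
Therefore, FIRST(B) = {+}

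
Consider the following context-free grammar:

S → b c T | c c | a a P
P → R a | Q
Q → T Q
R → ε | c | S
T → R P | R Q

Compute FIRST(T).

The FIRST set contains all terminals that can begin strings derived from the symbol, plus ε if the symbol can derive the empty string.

We compute FIRST(T) using the standard algorithm.
FIRST(P) = {a, b, c}
FIRST(Q) = {a, b, c}
FIRST(R) = {a, b, c, ε}
FIRST(S) = {a, b, c}
FIRST(T) = {a, b, c}
Therefore, FIRST(T) = {a, b, c}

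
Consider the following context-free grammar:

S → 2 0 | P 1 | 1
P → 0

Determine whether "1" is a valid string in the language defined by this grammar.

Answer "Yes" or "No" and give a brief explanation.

Yes - a valid derivation exists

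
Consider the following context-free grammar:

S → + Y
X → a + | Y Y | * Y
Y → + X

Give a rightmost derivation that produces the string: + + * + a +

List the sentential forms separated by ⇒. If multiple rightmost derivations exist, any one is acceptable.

S ⇒ + Y ⇒ + + X ⇒ + + * Y ⇒ + + * + X ⇒ + + * + a +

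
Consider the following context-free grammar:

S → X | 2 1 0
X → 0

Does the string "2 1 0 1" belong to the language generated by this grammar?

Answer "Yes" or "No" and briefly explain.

No - no valid derivation exists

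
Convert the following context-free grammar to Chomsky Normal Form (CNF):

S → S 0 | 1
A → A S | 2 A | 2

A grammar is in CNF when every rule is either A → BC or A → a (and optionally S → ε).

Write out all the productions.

T0 → 0; S → 1; T2 → 2; A → 2; S → S T0; A → A S; A → T2 A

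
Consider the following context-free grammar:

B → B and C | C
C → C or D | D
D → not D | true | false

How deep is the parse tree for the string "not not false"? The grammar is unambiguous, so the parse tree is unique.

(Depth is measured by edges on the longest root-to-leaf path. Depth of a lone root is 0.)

5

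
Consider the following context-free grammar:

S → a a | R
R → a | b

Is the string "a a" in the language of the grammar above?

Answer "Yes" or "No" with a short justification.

Yes - a valid derivation exists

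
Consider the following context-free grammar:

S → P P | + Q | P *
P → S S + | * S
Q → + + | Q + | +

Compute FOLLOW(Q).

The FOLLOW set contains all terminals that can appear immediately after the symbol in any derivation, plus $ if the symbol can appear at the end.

We compute FOLLOW(Q) using the standard algorithm.
FOLLOW(S) starts with {$}.
FIRST(P) = {*, +}
FIRST(Q) = {+}
FIRST(S) = {*, +}
FOLLOW(P) = {$, *, +}
FOLLOW(Q) = {$, *, +}
FOLLOW(S) = {$, *, +}
Therefore, FOLLOW(Q) = {$, *, +}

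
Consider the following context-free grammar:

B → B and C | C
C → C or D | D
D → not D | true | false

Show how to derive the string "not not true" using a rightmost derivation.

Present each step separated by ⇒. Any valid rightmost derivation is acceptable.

B ⇒ C ⇒ D ⇒ not D ⇒ not not D ⇒ not not true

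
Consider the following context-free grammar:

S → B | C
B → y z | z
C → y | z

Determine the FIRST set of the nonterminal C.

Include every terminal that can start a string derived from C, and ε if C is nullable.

We compute FIRST(C) using the standard algorithm.
FIRST(B) = {y, z}
FIRST(C) = {y, z}
FIRST(S) = {y, z}
Therefore, FIRST(C) = {y, z}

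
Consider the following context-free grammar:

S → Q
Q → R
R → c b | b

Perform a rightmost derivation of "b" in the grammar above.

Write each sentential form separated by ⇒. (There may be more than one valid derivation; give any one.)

S ⇒ Q ⇒ R ⇒ b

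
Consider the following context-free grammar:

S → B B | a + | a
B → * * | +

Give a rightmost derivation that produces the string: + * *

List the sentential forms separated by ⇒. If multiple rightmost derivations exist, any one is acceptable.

S ⇒ B B ⇒ B * * ⇒ + * *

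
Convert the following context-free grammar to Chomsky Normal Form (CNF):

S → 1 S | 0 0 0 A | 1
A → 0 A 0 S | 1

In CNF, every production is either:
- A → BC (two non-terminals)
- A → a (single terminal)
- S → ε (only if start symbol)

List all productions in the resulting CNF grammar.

T1 → 1; T0 → 0; S → 1; A → 1; S → T1 S; S → T0 X0; X0 → T0 X1; X1 → T0 A; A → T0 X2; X2 → A X3; X3 → T0 S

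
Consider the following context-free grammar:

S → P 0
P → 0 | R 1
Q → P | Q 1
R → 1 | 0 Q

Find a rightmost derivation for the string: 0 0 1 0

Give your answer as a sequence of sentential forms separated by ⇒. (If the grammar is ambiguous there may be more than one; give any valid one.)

S ⇒ P 0 ⇒ R 1 0 ⇒ 0 Q 1 0 ⇒ 0 P 1 0 ⇒ 0 0 1 0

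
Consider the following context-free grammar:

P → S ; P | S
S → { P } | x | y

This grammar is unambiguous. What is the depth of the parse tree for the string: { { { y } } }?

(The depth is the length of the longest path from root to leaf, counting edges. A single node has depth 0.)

8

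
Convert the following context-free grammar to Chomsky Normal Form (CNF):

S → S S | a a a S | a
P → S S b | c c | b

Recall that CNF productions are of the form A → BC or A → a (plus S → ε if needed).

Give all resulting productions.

TA → a; S → a; TB → b; TC → c; P → b; S → S S; S → TA X0; X0 → TA X1; X1 → TA S; P → S X2; X2 → S TB; P → TC TC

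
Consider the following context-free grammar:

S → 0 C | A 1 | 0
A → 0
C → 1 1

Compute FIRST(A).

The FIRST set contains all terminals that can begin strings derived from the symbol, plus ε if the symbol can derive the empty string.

We compute FIRST(A) using the standard algorithm.
FIRST(A) = {0}
FIRST(C) = {1}
FIRST(S) = {0}
Therefore, FIRST(A) = {0}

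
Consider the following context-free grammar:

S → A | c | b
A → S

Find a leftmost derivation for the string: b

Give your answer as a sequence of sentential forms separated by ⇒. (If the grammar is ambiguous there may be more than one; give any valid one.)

S ⇒ A ⇒ S ⇒ b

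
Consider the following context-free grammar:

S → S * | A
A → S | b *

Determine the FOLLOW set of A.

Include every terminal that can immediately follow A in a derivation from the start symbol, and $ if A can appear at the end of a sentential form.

We compute FOLLOW(A) using the standard algorithm.
FOLLOW(S) starts with {$}.
FIRST(A) = {b}
FIRST(S) = {b}
FOLLOW(A) = {$, *}
FOLLOW(S) = {$, *}
Therefore, FOLLOW(A) = {$, *}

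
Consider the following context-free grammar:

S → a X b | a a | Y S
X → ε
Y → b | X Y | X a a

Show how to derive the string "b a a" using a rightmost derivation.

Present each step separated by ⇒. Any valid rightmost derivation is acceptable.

S ⇒ Y S ⇒ Y a a ⇒ b a a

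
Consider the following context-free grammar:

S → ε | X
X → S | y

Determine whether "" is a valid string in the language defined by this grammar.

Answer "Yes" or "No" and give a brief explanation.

Yes - a valid derivation exists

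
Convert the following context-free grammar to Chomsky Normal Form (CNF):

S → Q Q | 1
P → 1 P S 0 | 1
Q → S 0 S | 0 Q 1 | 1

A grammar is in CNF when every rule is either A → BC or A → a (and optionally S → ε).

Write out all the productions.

S → 1; T1 → 1; T0 → 0; P → 1; Q → 1; S → Q Q; P → T1 X0; X0 → P X1; X1 → S T0; Q → S X2; X2 → T0 S; Q → T0 X3; X3 → Q T1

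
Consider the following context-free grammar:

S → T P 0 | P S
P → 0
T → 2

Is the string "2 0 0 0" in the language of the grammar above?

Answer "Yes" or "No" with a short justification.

No - no valid derivation exists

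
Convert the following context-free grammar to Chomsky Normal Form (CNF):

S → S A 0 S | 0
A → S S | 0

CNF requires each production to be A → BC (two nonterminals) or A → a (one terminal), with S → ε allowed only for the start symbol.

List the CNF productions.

T0 → 0; S → 0; A → 0; S → S X0; X0 → A X1; X1 → T0 S; A → S S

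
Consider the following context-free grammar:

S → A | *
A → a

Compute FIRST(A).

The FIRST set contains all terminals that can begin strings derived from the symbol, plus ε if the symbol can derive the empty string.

We compute FIRST(A) using the standard algorithm.
FIRST(A) = {a}
FIRST(S) = {*, a}
Therefore, FIRST(A) = {a}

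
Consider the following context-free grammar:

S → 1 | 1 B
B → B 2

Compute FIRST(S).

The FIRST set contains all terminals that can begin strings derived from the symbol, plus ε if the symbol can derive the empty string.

We compute FIRST(S) using the standard algorithm.
FIRST(B) = {}
FIRST(S) = {1}
Therefore, FIRST(S) = {1}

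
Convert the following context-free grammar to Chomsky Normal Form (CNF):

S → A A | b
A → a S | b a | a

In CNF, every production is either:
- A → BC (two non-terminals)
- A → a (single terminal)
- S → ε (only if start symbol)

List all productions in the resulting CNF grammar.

S → b; TA → a; TB → b; A → a; S → A A; A → TA S; A → TB TA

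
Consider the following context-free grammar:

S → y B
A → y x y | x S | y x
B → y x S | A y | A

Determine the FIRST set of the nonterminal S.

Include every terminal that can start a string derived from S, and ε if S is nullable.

We compute FIRST(S) using the standard algorithm.
FIRST(A) = {x, y}
FIRST(B) = {x, y}
FIRST(S) = {y}
Therefore, FIRST(S) = {y}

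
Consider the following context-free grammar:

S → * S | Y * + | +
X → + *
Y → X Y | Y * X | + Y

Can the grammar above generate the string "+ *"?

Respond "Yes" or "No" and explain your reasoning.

No - no valid derivation exists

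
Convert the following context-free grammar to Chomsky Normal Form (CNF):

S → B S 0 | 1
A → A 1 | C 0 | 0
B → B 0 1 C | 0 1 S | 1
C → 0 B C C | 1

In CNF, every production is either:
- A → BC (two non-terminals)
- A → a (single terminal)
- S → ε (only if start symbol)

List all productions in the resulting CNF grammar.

T0 → 0; S → 1; T1 → 1; A → 0; B → 1; C → 1; S → B X0; X0 → S T0; A → A T1; A → C T0; B → B X1; X1 → T0 X2; X2 → T1 C; B → T0 X3; X3 → T1 S; C → T0 X4; X4 → B X5; X5 → C C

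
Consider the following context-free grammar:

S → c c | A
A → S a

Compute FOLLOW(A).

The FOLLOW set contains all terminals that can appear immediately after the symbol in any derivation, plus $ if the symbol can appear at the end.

We compute FOLLOW(A) using the standard algorithm.
FOLLOW(S) starts with {$}.
FIRST(A) = {c}
FIRST(S) = {c}
FOLLOW(A) = {$, a}
FOLLOW(S) = {$, a}
Therefore, FOLLOW(A) = {$, a}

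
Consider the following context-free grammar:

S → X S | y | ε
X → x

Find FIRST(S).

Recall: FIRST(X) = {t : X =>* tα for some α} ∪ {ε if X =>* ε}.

We compute FIRST(S) using the standard algorithm.
FIRST(S) = {x, y, ε}
FIRST(X) = {x}
Therefore, FIRST(S) = {x, y, ε}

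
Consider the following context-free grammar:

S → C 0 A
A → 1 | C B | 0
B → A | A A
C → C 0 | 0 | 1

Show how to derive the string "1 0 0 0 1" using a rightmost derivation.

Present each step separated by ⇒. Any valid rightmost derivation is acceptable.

S ⇒ C 0 A ⇒ C 0 1 ⇒ C 0 0 1 ⇒ C 0 0 0 1 ⇒ 1 0 0 0 1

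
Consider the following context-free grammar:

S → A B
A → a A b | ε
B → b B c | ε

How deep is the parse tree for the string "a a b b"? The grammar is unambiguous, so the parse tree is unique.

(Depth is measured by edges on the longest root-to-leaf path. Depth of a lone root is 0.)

4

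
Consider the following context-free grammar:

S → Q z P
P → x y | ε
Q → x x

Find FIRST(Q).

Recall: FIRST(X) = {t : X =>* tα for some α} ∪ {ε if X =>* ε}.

We compute FIRST(Q) using the standard algorithm.
FIRST(P) = {x, ε}
FIRST(Q) = {x}
FIRST(S) = {x}
Therefore, FIRST(Q) = {x}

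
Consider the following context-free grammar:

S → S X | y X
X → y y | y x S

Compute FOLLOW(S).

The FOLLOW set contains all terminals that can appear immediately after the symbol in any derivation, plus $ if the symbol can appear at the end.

We compute FOLLOW(S) using the standard algorithm.
FOLLOW(S) starts with {$}.
FIRST(S) = {y}
FIRST(X) = {y}
FOLLOW(S) = {$, y}
FOLLOW(X) = {$, y}
Therefore, FOLLOW(S) = {$, y}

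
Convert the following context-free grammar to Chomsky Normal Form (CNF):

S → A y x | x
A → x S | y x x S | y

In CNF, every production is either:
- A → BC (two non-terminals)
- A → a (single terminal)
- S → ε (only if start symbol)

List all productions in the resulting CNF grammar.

TY → y; TX → x; S → x; A → y; S → A X0; X0 → TY TX; A → TX S; A → TY X1; X1 → TX X2; X2 → TX S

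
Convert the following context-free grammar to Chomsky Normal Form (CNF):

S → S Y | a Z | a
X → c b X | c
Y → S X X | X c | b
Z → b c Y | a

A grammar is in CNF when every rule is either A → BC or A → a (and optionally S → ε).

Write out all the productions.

TA → a; S → a; TC → c; TB → b; X → c; Y → b; Z → a; S → S Y; S → TA Z; X → TC X0; X0 → TB X; Y → S X1; X1 → X X; Y → X TC; Z → TB X2; X2 → TC Y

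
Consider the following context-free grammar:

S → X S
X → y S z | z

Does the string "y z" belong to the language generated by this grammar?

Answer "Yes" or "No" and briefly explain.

No - no valid derivation exists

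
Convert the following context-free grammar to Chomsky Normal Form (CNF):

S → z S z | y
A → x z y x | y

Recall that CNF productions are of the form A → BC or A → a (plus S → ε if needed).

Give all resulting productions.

TZ → z; S → y; TX → x; TY → y; A → y; S → TZ X0; X0 → S TZ; A → TX X1; X1 → TZ X2; X2 → TY TX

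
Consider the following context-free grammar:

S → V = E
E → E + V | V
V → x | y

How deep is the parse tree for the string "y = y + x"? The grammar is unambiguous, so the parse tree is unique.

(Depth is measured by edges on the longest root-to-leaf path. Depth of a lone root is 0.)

4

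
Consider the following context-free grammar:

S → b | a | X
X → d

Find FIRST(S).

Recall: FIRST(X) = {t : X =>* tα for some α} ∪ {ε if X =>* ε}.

We compute FIRST(S) using the standard algorithm.
FIRST(S) = {a, b, d}
FIRST(X) = {d}
Therefore, FIRST(S) = {a, b, d}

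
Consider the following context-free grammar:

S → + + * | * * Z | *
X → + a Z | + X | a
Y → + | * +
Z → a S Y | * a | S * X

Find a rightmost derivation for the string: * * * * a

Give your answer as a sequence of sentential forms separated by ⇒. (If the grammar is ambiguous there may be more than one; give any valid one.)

S ⇒ * * Z ⇒ * * S * X ⇒ * * S * a ⇒ * * * * a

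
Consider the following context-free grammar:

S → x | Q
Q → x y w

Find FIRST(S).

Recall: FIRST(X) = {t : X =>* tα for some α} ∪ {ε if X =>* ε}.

We compute FIRST(S) using the standard algorithm.
FIRST(Q) = {x}
FIRST(S) = {x}
Therefore, FIRST(S) = {x}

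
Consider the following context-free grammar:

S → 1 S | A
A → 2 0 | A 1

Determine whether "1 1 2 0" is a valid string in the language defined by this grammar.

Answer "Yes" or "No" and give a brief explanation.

Yes - a valid derivation exists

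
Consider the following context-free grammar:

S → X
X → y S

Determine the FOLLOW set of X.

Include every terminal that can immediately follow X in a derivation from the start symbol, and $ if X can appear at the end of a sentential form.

We compute FOLLOW(X) using the standard algorithm.
FOLLOW(S) starts with {$}.
FIRST(S) = {y}
FIRST(X) = {y}
FOLLOW(S) = {$}
FOLLOW(X) = {$}
Therefore, FOLLOW(X) = {$}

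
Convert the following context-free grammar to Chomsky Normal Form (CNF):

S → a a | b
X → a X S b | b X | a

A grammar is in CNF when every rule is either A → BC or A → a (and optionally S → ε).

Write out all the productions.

TA → a; S → b; TB → b; X → a; S → TA TA; X → TA X0; X0 → X X1; X1 → S TB; X → TB X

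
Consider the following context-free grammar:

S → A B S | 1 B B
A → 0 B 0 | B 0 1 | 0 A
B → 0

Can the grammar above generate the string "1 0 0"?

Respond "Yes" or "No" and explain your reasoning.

Yes - a valid derivation exists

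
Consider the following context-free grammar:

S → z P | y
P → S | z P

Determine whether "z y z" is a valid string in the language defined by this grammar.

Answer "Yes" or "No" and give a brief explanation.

No - no valid derivation exists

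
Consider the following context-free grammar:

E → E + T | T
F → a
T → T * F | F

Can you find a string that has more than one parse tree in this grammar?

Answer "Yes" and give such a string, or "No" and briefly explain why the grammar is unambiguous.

No - the grammar is unambiguous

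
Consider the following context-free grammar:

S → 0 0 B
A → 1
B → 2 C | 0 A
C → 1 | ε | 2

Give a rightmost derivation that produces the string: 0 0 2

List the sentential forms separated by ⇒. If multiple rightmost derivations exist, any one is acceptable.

S ⇒ 0 0 B ⇒ 0 0 2 C ⇒ 0 0 2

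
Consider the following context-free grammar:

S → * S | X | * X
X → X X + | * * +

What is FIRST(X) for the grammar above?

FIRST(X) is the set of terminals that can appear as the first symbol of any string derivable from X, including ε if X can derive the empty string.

We compute FIRST(X) using the standard algorithm.
FIRST(S) = {*}
FIRST(X) = {*}
Therefore, FIRST(X) = {*}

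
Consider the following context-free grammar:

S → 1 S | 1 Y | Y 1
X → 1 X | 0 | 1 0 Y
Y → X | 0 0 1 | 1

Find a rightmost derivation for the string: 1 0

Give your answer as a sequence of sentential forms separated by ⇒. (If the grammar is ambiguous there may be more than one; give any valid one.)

S ⇒ 1 Y ⇒ 1 X ⇒ 1 0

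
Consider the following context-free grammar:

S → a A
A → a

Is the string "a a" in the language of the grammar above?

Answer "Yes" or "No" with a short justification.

Yes - a valid derivation exists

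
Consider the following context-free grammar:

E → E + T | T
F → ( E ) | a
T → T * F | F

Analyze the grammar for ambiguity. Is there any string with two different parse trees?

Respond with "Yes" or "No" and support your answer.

No - the grammar is unambiguous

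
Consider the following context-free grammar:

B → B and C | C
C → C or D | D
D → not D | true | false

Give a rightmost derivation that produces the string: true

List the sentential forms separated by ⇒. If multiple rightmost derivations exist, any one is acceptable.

B ⇒ C ⇒ D ⇒ true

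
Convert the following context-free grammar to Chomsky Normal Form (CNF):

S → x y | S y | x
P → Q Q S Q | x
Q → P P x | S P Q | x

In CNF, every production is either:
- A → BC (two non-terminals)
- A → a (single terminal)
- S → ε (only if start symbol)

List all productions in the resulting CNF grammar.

TX → x; TY → y; S → x; P → x; Q → x; S → TX TY; S → S TY; P → Q X0; X0 → Q X1; X1 → S Q; Q → P X2; X2 → P TX; Q → S X3; X3 → P Q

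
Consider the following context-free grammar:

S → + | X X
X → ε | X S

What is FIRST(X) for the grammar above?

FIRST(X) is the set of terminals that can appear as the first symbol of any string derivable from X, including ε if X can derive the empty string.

We compute FIRST(X) using the standard algorithm.
FIRST(S) = {+, ε}
FIRST(X) = {+, ε}
Therefore, FIRST(X) = {+, ε}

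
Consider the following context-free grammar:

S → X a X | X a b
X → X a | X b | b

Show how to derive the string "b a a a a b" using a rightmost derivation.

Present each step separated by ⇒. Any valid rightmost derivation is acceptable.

S ⇒ X a b ⇒ X a a b ⇒ X a a a b ⇒ X a a a a b ⇒ b a a a a b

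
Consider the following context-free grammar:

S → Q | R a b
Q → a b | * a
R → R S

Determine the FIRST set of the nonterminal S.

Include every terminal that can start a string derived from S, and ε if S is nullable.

We compute FIRST(S) using the standard algorithm.
FIRST(Q) = {*, a}
FIRST(R) = {}
FIRST(S) = {*, a}
Therefore, FIRST(S) = {*, a}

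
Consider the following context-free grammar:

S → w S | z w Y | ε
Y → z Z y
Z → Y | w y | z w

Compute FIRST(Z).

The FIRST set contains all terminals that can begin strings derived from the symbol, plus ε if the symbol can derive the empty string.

We compute FIRST(Z) using the standard algorithm.
FIRST(S) = {w, z, ε}
FIRST(Y) = {z}
FIRST(Z) = {w, z}
Therefore, FIRST(Z) = {w, z}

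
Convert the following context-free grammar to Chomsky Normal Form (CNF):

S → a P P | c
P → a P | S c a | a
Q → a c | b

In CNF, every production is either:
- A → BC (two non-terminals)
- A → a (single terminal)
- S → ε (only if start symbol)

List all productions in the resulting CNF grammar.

TA → a; S → c; TC → c; P → a; Q → b; S → TA X0; X0 → P P; P → TA P; P → S X1; X1 → TC TA; Q → TA TC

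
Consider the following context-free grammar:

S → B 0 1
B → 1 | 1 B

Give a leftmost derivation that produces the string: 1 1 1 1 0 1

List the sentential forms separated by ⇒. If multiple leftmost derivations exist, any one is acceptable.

S ⇒ B 0 1 ⇒ 1 B 0 1 ⇒ 1 1 B 0 1 ⇒ 1 1 1 B 0 1 ⇒ 1 1 1 1 0 1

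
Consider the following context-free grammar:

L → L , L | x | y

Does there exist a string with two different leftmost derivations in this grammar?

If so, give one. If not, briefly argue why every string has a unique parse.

Yes - the string 'x , y , x , y , y' has two distinct leftmost derivations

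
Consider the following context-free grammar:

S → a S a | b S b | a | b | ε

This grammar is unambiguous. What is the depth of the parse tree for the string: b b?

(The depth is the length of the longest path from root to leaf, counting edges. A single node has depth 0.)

2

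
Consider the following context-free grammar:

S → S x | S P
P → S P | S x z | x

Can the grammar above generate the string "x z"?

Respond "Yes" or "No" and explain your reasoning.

No - no valid derivation exists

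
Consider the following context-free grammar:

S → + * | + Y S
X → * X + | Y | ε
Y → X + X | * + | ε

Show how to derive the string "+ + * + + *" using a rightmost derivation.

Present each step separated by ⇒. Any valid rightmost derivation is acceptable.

S ⇒ + Y S ⇒ + Y + Y S ⇒ + Y + Y + * ⇒ + Y + * + + * ⇒ + + * + + *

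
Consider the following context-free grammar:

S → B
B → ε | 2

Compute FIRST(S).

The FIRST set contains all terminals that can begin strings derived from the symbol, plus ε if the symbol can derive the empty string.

We compute FIRST(S) using the standard algorithm.
FIRST(B) = {2, ε}
FIRST(S) = {2, ε}
Therefore, FIRST(S) = {2, ε}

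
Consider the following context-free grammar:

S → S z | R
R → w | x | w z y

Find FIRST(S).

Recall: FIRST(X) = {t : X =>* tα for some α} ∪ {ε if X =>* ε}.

We compute FIRST(S) using the standard algorithm.
FIRST(R) = {w, x}
FIRST(S) = {w, x}
Therefore, FIRST(S) = {w, x}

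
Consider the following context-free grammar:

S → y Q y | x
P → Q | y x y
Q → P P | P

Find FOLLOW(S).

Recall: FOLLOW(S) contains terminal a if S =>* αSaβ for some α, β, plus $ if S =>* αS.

We compute FOLLOW(S) using the standard algorithm.
FOLLOW(S) starts with {$}.
FIRST(P) = {y}
FIRST(Q) = {y}
FIRST(S) = {x, y}
FOLLOW(P) = {y}
FOLLOW(Q) = {y}
FOLLOW(S) = {$}
Therefore, FOLLOW(S) = {$}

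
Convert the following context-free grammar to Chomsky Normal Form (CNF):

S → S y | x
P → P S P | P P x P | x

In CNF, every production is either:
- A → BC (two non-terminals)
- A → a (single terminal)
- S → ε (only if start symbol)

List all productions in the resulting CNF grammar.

TY → y; S → x; TX → x; P → x; S → S TY; P → P X0; X0 → S P; P → P X1; X1 → P X2; X2 → TX P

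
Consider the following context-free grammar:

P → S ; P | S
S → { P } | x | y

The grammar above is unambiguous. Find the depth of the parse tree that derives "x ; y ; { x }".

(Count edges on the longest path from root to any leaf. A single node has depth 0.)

6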